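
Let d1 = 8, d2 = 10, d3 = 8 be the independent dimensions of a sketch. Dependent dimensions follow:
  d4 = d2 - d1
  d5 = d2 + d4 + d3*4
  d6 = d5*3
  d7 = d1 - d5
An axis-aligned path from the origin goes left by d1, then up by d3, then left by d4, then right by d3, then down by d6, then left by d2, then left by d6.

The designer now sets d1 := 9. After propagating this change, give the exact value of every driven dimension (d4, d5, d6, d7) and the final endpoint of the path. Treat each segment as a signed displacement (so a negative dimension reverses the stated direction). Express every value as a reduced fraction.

d4 = 1
d5 = 43
d6 = 129
d7 = -34
endpoint = (-141, -121)

Apply edit: d1 := 9
  d4 = d2 - d1 = 1
  d5 = d2 + d4 + d3*4 = 43
  d6 = d5*3 = 129
  d7 = d1 - d5 = -34
Walk from origin (0, 0):
  seg 1: left by d1 = 9 → (-9, 0)
  seg 2: up by d3 = 8 → (-9, 8)
  seg 3: left by d4 = 1 → (-10, 8)
  seg 4: right by d3 = 8 → (-2, 8)
  seg 5: down by d6 = 129 → (-2, -121)
  seg 6: left by d2 = 10 → (-12, -121)
  seg 7: left by d6 = 129 → (-141, -121)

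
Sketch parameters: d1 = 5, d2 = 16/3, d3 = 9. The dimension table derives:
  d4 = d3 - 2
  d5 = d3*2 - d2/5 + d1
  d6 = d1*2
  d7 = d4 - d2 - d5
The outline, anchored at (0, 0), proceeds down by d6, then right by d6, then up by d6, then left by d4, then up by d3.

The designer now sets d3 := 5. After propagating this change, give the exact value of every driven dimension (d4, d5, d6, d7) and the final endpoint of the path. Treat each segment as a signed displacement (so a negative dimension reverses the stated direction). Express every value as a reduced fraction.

d4 = 3
d5 = 209/15
d6 = 10
d7 = -244/15
endpoint = (7, 5)

Apply edit: d3 := 5
  d4 = d3 - 2 = 3
  d5 = d3*2 - d2/5 + d1 = 209/15
  d6 = d1*2 = 10
  d7 = d4 - d2 - d5 = -244/15
Walk from origin (0, 0):
  seg 1: down by d6 = 10 → (0, -10)
  seg 2: right by d6 = 10 → (10, -10)
  seg 3: up by d6 = 10 → (10, 0)
  seg 4: left by d4 = 3 → (7, 0)
  seg 5: up by d3 = 5 → (7, 5)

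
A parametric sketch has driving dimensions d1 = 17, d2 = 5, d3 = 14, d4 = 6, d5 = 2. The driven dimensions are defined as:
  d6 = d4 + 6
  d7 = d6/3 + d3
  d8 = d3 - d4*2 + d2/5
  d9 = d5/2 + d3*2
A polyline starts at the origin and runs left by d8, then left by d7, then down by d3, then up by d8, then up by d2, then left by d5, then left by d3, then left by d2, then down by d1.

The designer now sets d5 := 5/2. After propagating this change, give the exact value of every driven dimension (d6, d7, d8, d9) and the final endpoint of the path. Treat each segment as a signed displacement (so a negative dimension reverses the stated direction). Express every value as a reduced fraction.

d6 = 12
d7 = 18
d8 = 3
d9 = 117/4
endpoint = (-85/2, -23)

Apply edit: d5 := 5/2
  d6 = d4 + 6 = 12
  d7 = d6/3 + d3 = 18
  d8 = d3 - d4*2 + d2/5 = 3
  d9 = d5/2 + d3*2 = 117/4
Walk from origin (0, 0):
  seg 1: left by d8 = 3 → (-3, 0)
  seg 2: left by d7 = 18 → (-21, 0)
  seg 3: down by d3 = 14 → (-21, -14)
  seg 4: up by d8 = 3 → (-21, -11)
  seg 5: up by d2 = 5 → (-21, -6)
  seg 6: left by d5 = 5/2 → (-47/2, -6)
  seg 7: left by d3 = 14 → (-75/2, -6)
  seg 8: left by d2 = 5 → (-85/2, -6)
  seg 9: down by d1 = 17 → (-85/2, -23)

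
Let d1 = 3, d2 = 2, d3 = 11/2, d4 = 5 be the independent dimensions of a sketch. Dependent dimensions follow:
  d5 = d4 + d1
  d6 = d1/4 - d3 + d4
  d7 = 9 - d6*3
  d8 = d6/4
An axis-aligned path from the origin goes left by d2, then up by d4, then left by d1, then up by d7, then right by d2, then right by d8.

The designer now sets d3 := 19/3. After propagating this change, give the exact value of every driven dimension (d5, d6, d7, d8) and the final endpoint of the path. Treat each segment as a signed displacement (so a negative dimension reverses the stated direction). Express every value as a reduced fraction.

d5 = 8
d6 = -7/12
d7 = 43/4
d8 = -7/48
endpoint = (-151/48, 63/4)

Apply edit: d3 := 19/3
  d5 = d4 + d1 = 8
  d6 = d1/4 - d3 + d4 = -7/12
  d7 = 9 - d6*3 = 43/4
  d8 = d6/4 = -7/48
Walk from origin (0, 0):
  seg 1: left by d2 = 2 → (-2, 0)
  seg 2: up by d4 = 5 → (-2, 5)
  seg 3: left by d1 = 3 → (-5, 5)
  seg 4: up by d7 = 43/4 → (-5, 63/4)
  seg 5: right by d2 = 2 → (-3, 63/4)
  seg 6: right by d8 = -7/48 → (-151/48, 63/4)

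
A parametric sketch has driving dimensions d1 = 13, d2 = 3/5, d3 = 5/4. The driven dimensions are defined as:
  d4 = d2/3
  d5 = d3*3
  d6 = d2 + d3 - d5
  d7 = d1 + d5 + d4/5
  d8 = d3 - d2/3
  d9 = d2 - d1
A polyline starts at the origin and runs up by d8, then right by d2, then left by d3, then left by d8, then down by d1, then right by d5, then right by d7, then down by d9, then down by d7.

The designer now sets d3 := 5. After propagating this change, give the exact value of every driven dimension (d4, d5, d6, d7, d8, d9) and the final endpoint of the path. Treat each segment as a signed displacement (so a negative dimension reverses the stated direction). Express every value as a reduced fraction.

Apply edit: d3 := 5
  d4 = d2/3 = 1/5
  d5 = d3*3 = 15
  d6 = d2 + d3 - d5 = -47/5
  d7 = d1 + d5 + d4/5 = 701/25
  d8 = d3 - d2/3 = 24/5
  d9 = d2 - d1 = -62/5
Walk from origin (0, 0):
  seg 1: up by d8 = 24/5 → (0, 24/5)
  seg 2: right by d2 = 3/5 → (3/5, 24/5)
  seg 3: left by d3 = 5 → (-22/5, 24/5)
  seg 4: left by d8 = 24/5 → (-46/5, 24/5)
  seg 5: down by d1 = 13 → (-46/5, -41/5)
  seg 6: right by d5 = 15 → (29/5, -41/5)
  seg 7: right by d7 = 701/25 → (846/25, -41/5)
  seg 8: down by d9 = -62/5 → (846/25, 21/5)
  seg 9: down by d7 = 701/25 → (846/25, -596/25)

d4 = 1/5
d5 = 15
d6 = -47/5
d7 = 701/25
d8 = 24/5
d9 = -62/5
endpoint = (846/25, -596/25)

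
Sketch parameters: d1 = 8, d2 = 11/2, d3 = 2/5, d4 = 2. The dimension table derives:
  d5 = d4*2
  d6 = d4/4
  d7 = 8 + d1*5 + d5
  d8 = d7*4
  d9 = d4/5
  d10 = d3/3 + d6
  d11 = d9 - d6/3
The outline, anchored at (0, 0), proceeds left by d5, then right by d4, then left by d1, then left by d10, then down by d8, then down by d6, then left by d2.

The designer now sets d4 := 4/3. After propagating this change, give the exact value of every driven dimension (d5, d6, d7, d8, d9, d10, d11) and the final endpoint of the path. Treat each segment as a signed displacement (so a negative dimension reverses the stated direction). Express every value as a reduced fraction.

Apply edit: d4 := 4/3
  d5 = d4*2 = 8/3
  d6 = d4/4 = 1/3
  d7 = 8 + d1*5 + d5 = 152/3
  d8 = d7*4 = 608/3
  d9 = d4/5 = 4/15
  d10 = d3/3 + d6 = 7/15
  d11 = d9 - d6/3 = 7/45
Walk from origin (0, 0):
  seg 1: left by d5 = 8/3 → (-8/3, 0)
  seg 2: right by d4 = 4/3 → (-4/3, 0)
  seg 3: left by d1 = 8 → (-28/3, 0)
  seg 4: left by d10 = 7/15 → (-49/5, 0)
  seg 5: down by d8 = 608/3 → (-49/5, -608/3)
  seg 6: down by d6 = 1/3 → (-49/5, -203)
  seg 7: left by d2 = 11/2 → (-153/10, -203)

d5 = 8/3
d6 = 1/3
d7 = 152/3
d8 = 608/3
d9 = 4/15
d10 = 7/15
d11 = 7/45
endpoint = (-153/10, -203)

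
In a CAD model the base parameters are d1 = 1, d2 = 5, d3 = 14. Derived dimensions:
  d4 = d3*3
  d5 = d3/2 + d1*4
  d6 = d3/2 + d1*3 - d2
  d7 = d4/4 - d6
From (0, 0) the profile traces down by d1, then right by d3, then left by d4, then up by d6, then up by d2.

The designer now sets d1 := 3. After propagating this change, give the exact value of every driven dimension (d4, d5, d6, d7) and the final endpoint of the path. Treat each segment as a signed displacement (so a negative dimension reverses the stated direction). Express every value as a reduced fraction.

d4 = 42
d5 = 19
d6 = 11
d7 = -1/2
endpoint = (-28, 13)

Apply edit: d1 := 3
  d4 = d3*3 = 42
  d5 = d3/2 + d1*4 = 19
  d6 = d3/2 + d1*3 - d2 = 11
  d7 = d4/4 - d6 = -1/2
Walk from origin (0, 0):
  seg 1: down by d1 = 3 → (0, -3)
  seg 2: right by d3 = 14 → (14, -3)
  seg 3: left by d4 = 42 → (-28, -3)
  seg 4: up by d6 = 11 → (-28, 8)
  seg 5: up by d2 = 5 → (-28, 13)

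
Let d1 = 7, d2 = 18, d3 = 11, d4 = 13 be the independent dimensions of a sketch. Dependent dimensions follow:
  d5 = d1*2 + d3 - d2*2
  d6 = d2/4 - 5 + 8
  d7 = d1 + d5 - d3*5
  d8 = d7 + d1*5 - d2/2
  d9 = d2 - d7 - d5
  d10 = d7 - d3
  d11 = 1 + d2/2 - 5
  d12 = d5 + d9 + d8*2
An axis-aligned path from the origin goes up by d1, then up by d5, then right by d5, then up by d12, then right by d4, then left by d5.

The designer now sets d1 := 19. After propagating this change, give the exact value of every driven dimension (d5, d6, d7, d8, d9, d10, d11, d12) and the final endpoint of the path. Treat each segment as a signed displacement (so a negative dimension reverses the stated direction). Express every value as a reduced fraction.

Apply edit: d1 := 19
  d5 = d1*2 + d3 - d2*2 = 13
  d6 = d2/4 - 5 + 8 = 15/2
  d7 = d1 + d5 - d3*5 = -23
  d8 = d7 + d1*5 - d2/2 = 63
  d9 = d2 - d7 - d5 = 28
  d10 = d7 - d3 = -34
  d11 = 1 + d2/2 - 5 = 5
  d12 = d5 + d9 + d8*2 = 167
Walk from origin (0, 0):
  seg 1: up by d1 = 19 → (0, 19)
  seg 2: up by d5 = 13 → (0, 32)
  seg 3: right by d5 = 13 → (13, 32)
  seg 4: up by d12 = 167 → (13, 199)
  seg 5: right by d4 = 13 → (26, 199)
  seg 6: left by d5 = 13 → (13, 199)

d5 = 13
d6 = 15/2
d7 = -23
d8 = 63
d9 = 28
d10 = -34
d11 = 5
d12 = 167
endpoint = (13, 199)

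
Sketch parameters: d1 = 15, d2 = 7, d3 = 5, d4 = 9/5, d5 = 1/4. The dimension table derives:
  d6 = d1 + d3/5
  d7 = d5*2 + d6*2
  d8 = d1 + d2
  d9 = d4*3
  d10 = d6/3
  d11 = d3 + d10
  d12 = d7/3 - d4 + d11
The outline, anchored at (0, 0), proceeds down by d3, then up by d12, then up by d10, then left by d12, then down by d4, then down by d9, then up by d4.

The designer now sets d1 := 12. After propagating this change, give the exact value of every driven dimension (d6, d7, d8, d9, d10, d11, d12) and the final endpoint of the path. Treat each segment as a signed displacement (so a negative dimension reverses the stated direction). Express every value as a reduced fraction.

Apply edit: d1 := 12
  d6 = d1 + d3/5 = 13
  d7 = d5*2 + d6*2 = 53/2
  d8 = d1 + d2 = 19
  d9 = d4*3 = 27/5
  d10 = d6/3 = 13/3
  d11 = d3 + d10 = 28/3
  d12 = d7/3 - d4 + d11 = 491/30
Walk from origin (0, 0):
  seg 1: down by d3 = 5 → (0, -5)
  seg 2: up by d12 = 491/30 → (0, 341/30)
  seg 3: up by d10 = 13/3 → (0, 157/10)
  seg 4: left by d12 = 491/30 → (-491/30, 157/10)
  seg 5: down by d4 = 9/5 → (-491/30, 139/10)
  seg 6: down by d9 = 27/5 → (-491/30, 17/2)
  seg 7: up by d4 = 9/5 → (-491/30, 103/10)

d6 = 13
d7 = 53/2
d8 = 19
d9 = 27/5
d10 = 13/3
d11 = 28/3
d12 = 491/30
endpoint = (-491/30, 103/10)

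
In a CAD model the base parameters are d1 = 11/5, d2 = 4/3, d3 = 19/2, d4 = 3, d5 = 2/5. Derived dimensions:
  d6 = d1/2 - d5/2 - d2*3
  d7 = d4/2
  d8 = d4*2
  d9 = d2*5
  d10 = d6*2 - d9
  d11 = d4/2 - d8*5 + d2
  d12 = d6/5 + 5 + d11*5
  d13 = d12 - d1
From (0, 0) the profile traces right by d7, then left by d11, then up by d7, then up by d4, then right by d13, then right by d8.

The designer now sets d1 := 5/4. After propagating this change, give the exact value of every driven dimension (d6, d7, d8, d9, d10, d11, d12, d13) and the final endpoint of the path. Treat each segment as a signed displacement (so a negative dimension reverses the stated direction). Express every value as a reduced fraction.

Apply edit: d1 := 5/4
  d6 = d1/2 - d5/2 - d2*3 = -143/40
  d7 = d4/2 = 3/2
  d8 = d4*2 = 6
  d9 = d2*5 = 20/3
  d10 = d6*2 - d9 = -829/60
  d11 = d4/2 - d8*5 + d2 = -163/6
  d12 = d6/5 + 5 + d11*5 = -78929/600
  d13 = d12 - d1 = -79679/600
Walk from origin (0, 0):
  seg 1: right by d7 = 3/2 → (3/2, 0)
  seg 2: left by d11 = -163/6 → (86/3, 0)
  seg 3: up by d7 = 3/2 → (86/3, 3/2)
  seg 4: up by d4 = 3 → (86/3, 9/2)
  seg 5: right by d13 = -79679/600 → (-62479/600, 9/2)
  seg 6: right by d8 = 6 → (-58879/600, 9/2)

d6 = -143/40
d7 = 3/2
d8 = 6
d9 = 20/3
d10 = -829/60
d11 = -163/6
d12 = -78929/600
d13 = -79679/600
endpoint = (-58879/600, 9/2)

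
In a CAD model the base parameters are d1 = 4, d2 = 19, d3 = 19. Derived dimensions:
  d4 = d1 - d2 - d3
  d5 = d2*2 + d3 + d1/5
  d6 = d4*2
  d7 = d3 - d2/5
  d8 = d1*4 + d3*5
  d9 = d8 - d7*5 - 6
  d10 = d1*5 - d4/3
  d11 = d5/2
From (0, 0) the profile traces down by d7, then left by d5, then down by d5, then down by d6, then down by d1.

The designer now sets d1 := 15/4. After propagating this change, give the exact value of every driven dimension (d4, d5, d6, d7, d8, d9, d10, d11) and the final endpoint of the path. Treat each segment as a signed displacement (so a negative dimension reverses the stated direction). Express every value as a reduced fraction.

d4 = -137/4
d5 = 231/4
d6 = -137/2
d7 = 76/5
d8 = 110
d9 = 28
d10 = 181/6
d11 = 231/8
endpoint = (-231/4, -41/5)

Apply edit: d1 := 15/4
  d4 = d1 - d2 - d3 = -137/4
  d5 = d2*2 + d3 + d1/5 = 231/4
  d6 = d4*2 = -137/2
  d7 = d3 - d2/5 = 76/5
  d8 = d1*4 + d3*5 = 110
  d9 = d8 - d7*5 - 6 = 28
  d10 = d1*5 - d4/3 = 181/6
  d11 = d5/2 = 231/8
Walk from origin (0, 0):
  seg 1: down by d7 = 76/5 → (0, -76/5)
  seg 2: left by d5 = 231/4 → (-231/4, -76/5)
  seg 3: down by d5 = 231/4 → (-231/4, -1459/20)
  seg 4: down by d6 = -137/2 → (-231/4, -89/20)
  seg 5: down by d1 = 15/4 → (-231/4, -41/5)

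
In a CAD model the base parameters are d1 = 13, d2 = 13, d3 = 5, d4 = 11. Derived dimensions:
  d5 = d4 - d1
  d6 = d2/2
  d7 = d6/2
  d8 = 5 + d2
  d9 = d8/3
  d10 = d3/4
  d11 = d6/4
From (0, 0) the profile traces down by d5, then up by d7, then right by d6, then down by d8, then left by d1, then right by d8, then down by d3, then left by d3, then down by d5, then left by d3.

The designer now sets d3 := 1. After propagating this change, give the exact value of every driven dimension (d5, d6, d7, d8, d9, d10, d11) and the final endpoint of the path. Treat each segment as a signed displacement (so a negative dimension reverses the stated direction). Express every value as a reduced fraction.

d5 = -2
d6 = 13/2
d7 = 13/4
d8 = 18
d9 = 6
d10 = 1/4
d11 = 13/8
endpoint = (19/2, -47/4)

Apply edit: d3 := 1
  d5 = d4 - d1 = -2
  d6 = d2/2 = 13/2
  d7 = d6/2 = 13/4
  d8 = 5 + d2 = 18
  d9 = d8/3 = 6
  d10 = d3/4 = 1/4
  d11 = d6/4 = 13/8
Walk from origin (0, 0):
  seg 1: down by d5 = -2 → (0, 2)
  seg 2: up by d7 = 13/4 → (0, 21/4)
  seg 3: right by d6 = 13/2 → (13/2, 21/4)
  seg 4: down by d8 = 18 → (13/2, -51/4)
  seg 5: left by d1 = 13 → (-13/2, -51/4)
  seg 6: right by d8 = 18 → (23/2, -51/4)
  seg 7: down by d3 = 1 → (23/2, -55/4)
  seg 8: left by d3 = 1 → (21/2, -55/4)
  seg 9: down by d5 = -2 → (21/2, -47/4)
  seg 10: left by d3 = 1 → (19/2, -47/4)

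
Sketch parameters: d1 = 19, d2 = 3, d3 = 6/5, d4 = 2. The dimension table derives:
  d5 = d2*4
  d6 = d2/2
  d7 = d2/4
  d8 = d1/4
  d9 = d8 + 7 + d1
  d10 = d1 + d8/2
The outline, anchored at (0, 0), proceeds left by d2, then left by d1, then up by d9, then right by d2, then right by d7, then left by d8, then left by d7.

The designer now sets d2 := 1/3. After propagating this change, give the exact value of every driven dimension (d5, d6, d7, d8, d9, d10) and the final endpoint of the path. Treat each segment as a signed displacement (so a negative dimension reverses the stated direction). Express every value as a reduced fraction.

Apply edit: d2 := 1/3
  d5 = d2*4 = 4/3
  d6 = d2/2 = 1/6
  d7 = d2/4 = 1/12
  d8 = d1/4 = 19/4
  d9 = d8 + 7 + d1 = 123/4
  d10 = d1 + d8/2 = 171/8
Walk from origin (0, 0):
  seg 1: left by d2 = 1/3 → (-1/3, 0)
  seg 2: left by d1 = 19 → (-58/3, 0)
  seg 3: up by d9 = 123/4 → (-58/3, 123/4)
  seg 4: right by d2 = 1/3 → (-19, 123/4)
  seg 5: right by d7 = 1/12 → (-227/12, 123/4)
  seg 6: left by d8 = 19/4 → (-71/3, 123/4)
  seg 7: left by d7 = 1/12 → (-95/4, 123/4)

d5 = 4/3
d6 = 1/6
d7 = 1/12
d8 = 19/4
d9 = 123/4
d10 = 171/8
endpoint = (-95/4, 123/4)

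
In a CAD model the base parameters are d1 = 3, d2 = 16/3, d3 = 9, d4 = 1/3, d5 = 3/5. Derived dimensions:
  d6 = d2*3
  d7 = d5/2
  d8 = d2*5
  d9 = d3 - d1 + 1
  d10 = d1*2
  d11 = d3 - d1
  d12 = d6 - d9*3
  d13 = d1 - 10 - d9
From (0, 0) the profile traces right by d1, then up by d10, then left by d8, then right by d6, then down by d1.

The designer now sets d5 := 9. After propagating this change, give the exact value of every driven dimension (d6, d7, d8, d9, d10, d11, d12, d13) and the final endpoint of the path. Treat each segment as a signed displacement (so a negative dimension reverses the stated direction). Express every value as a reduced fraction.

d6 = 16
d7 = 9/2
d8 = 80/3
d9 = 7
d10 = 6
d11 = 6
d12 = -5
d13 = -14
endpoint = (-23/3, 3)

Apply edit: d5 := 9
  d6 = d2*3 = 16
  d7 = d5/2 = 9/2
  d8 = d2*5 = 80/3
  d9 = d3 - d1 + 1 = 7
  d10 = d1*2 = 6
  d11 = d3 - d1 = 6
  d12 = d6 - d9*3 = -5
  d13 = d1 - 10 - d9 = -14
Walk from origin (0, 0):
  seg 1: right by d1 = 3 → (3, 0)
  seg 2: up by d10 = 6 → (3, 6)
  seg 3: left by d8 = 80/3 → (-71/3, 6)
  seg 4: right by d6 = 16 → (-23/3, 6)
  seg 5: down by d1 = 3 → (-23/3, 3)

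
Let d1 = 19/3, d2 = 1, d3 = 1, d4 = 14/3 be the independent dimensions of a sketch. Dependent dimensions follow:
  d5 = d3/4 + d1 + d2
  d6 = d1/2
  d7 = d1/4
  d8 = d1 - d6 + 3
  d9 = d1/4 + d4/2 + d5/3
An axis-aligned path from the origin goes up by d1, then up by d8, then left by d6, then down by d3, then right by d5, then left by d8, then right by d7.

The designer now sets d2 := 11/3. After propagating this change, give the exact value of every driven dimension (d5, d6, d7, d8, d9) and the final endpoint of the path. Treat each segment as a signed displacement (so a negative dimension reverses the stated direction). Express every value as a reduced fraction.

d5 = 41/4
d6 = 19/6
d7 = 19/12
d8 = 37/6
d9 = 22/3
endpoint = (5/2, 23/2)

Apply edit: d2 := 11/3
  d5 = d3/4 + d1 + d2 = 41/4
  d6 = d1/2 = 19/6
  d7 = d1/4 = 19/12
  d8 = d1 - d6 + 3 = 37/6
  d9 = d1/4 + d4/2 + d5/3 = 22/3
Walk from origin (0, 0):
  seg 1: up by d1 = 19/3 → (0, 19/3)
  seg 2: up by d8 = 37/6 → (0, 25/2)
  seg 3: left by d6 = 19/6 → (-19/6, 25/2)
  seg 4: down by d3 = 1 → (-19/6, 23/2)
  seg 5: right by d5 = 41/4 → (85/12, 23/2)
  seg 6: left by d8 = 37/6 → (11/12, 23/2)
  seg 7: right by d7 = 19/12 → (5/2, 23/2)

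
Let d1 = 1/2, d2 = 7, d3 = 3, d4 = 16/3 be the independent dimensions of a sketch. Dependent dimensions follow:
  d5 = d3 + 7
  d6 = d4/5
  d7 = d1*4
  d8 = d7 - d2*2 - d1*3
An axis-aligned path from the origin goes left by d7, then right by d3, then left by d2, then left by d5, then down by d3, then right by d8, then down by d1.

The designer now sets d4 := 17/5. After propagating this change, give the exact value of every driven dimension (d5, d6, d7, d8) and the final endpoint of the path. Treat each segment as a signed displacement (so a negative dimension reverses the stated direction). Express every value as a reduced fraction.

Apply edit: d4 := 17/5
  d5 = d3 + 7 = 10
  d6 = d4/5 = 17/25
  d7 = d1*4 = 2
  d8 = d7 - d2*2 - d1*3 = -27/2
Walk from origin (0, 0):
  seg 1: left by d7 = 2 → (-2, 0)
  seg 2: right by d3 = 3 → (1, 0)
  seg 3: left by d2 = 7 → (-6, 0)
  seg 4: left by d5 = 10 → (-16, 0)
  seg 5: down by d3 = 3 → (-16, -3)
  seg 6: right by d8 = -27/2 → (-59/2, -3)
  seg 7: down by d1 = 1/2 → (-59/2, -7/2)

d5 = 10
d6 = 17/25
d7 = 2
d8 = -27/2
endpoint = (-59/2, -7/2)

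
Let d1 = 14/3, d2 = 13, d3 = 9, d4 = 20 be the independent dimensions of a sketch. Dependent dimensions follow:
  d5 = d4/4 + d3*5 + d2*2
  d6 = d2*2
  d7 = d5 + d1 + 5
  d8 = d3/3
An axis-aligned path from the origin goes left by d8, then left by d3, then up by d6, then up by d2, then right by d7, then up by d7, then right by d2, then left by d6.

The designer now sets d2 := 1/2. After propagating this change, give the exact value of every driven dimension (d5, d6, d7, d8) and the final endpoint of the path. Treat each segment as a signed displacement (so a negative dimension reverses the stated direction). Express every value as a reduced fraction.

d5 = 51
d6 = 1
d7 = 182/3
d8 = 3
endpoint = (289/6, 373/6)

Apply edit: d2 := 1/2
  d5 = d4/4 + d3*5 + d2*2 = 51
  d6 = d2*2 = 1
  d7 = d5 + d1 + 5 = 182/3
  d8 = d3/3 = 3
Walk from origin (0, 0):
  seg 1: left by d8 = 3 → (-3, 0)
  seg 2: left by d3 = 9 → (-12, 0)
  seg 3: up by d6 = 1 → (-12, 1)
  seg 4: up by d2 = 1/2 → (-12, 3/2)
  seg 5: right by d7 = 182/3 → (146/3, 3/2)
  seg 6: up by d7 = 182/3 → (146/3, 373/6)
  seg 7: right by d2 = 1/2 → (295/6, 373/6)
  seg 8: left by d6 = 1 → (289/6, 373/6)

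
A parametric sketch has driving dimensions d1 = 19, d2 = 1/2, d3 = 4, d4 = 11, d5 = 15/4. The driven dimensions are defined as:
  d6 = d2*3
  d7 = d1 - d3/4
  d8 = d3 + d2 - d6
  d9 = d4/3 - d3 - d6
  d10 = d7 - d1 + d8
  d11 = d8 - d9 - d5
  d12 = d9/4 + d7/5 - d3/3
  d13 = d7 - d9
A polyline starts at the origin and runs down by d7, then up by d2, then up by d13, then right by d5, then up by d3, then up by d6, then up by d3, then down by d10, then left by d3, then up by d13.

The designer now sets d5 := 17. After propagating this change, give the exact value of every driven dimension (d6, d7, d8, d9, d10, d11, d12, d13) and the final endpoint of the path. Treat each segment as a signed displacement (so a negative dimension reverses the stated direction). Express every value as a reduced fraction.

d6 = 3/2
d7 = 18
d8 = 3
d9 = -11/6
d10 = 2
d11 = -73/6
d12 = 217/120
d13 = 119/6
endpoint = (13, 89/3)

Apply edit: d5 := 17
  d6 = d2*3 = 3/2
  d7 = d1 - d3/4 = 18
  d8 = d3 + d2 - d6 = 3
  d9 = d4/3 - d3 - d6 = -11/6
  d10 = d7 - d1 + d8 = 2
  d11 = d8 - d9 - d5 = -73/6
  d12 = d9/4 + d7/5 - d3/3 = 217/120
  d13 = d7 - d9 = 119/6
Walk from origin (0, 0):
  seg 1: down by d7 = 18 → (0, -18)
  seg 2: up by d2 = 1/2 → (0, -35/2)
  seg 3: up by d13 = 119/6 → (0, 7/3)
  seg 4: right by d5 = 17 → (17, 7/3)
  seg 5: up by d3 = 4 → (17, 19/3)
  seg 6: up by d6 = 3/2 → (17, 47/6)
  seg 7: up by d3 = 4 → (17, 71/6)
  seg 8: down by d10 = 2 → (17, 59/6)
  seg 9: left by d3 = 4 → (13, 59/6)
  seg 10: up by d13 = 119/6 → (13, 89/3)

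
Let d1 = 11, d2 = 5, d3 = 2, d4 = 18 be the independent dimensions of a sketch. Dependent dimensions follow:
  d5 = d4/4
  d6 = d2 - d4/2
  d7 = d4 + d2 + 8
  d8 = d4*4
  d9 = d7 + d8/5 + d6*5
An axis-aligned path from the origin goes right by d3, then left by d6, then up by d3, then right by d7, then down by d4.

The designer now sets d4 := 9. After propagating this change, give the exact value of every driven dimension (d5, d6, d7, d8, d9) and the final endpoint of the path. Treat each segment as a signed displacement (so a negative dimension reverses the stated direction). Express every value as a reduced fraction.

Apply edit: d4 := 9
  d5 = d4/4 = 9/4
  d6 = d2 - d4/2 = 1/2
  d7 = d4 + d2 + 8 = 22
  d8 = d4*4 = 36
  d9 = d7 + d8/5 + d6*5 = 317/10
Walk from origin (0, 0):
  seg 1: right by d3 = 2 → (2, 0)
  seg 2: left by d6 = 1/2 → (3/2, 0)
  seg 3: up by d3 = 2 → (3/2, 2)
  seg 4: right by d7 = 22 → (47/2, 2)
  seg 5: down by d4 = 9 → (47/2, -7)

d5 = 9/4
d6 = 1/2
d7 = 22
d8 = 36
d9 = 317/10
endpoint = (47/2, -7)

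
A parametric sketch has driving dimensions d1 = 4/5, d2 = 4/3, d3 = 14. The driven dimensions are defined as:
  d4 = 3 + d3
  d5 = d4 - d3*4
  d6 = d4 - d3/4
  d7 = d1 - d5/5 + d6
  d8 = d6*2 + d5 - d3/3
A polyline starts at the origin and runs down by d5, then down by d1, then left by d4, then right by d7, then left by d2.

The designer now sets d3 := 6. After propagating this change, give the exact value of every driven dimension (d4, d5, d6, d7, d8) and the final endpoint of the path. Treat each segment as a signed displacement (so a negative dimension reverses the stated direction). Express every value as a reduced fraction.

d4 = 9
d5 = -15
d6 = 15/2
d7 = 113/10
d8 = -2
endpoint = (29/30, 71/5)

Apply edit: d3 := 6
  d4 = 3 + d3 = 9
  d5 = d4 - d3*4 = -15
  d6 = d4 - d3/4 = 15/2
  d7 = d1 - d5/5 + d6 = 113/10
  d8 = d6*2 + d5 - d3/3 = -2
Walk from origin (0, 0):
  seg 1: down by d5 = -15 → (0, 15)
  seg 2: down by d1 = 4/5 → (0, 71/5)
  seg 3: left by d4 = 9 → (-9, 71/5)
  seg 4: right by d7 = 113/10 → (23/10, 71/5)
  seg 5: left by d2 = 4/3 → (29/30, 71/5)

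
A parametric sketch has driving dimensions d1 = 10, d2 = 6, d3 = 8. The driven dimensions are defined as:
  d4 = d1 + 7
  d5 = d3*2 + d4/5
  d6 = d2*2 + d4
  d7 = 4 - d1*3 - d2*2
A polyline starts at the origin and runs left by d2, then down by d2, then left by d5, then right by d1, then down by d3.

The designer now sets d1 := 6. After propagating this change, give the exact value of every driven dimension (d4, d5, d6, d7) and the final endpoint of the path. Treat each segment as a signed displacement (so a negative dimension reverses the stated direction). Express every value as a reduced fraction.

d4 = 13
d5 = 93/5
d6 = 25
d7 = -26
endpoint = (-93/5, -14)

Apply edit: d1 := 6
  d4 = d1 + 7 = 13
  d5 = d3*2 + d4/5 = 93/5
  d6 = d2*2 + d4 = 25
  d7 = 4 - d1*3 - d2*2 = -26
Walk from origin (0, 0):
  seg 1: left by d2 = 6 → (-6, 0)
  seg 2: down by d2 = 6 → (-6, -6)
  seg 3: left by d5 = 93/5 → (-123/5, -6)
  seg 4: right by d1 = 6 → (-93/5, -6)
  seg 5: down by d3 = 8 → (-93/5, -14)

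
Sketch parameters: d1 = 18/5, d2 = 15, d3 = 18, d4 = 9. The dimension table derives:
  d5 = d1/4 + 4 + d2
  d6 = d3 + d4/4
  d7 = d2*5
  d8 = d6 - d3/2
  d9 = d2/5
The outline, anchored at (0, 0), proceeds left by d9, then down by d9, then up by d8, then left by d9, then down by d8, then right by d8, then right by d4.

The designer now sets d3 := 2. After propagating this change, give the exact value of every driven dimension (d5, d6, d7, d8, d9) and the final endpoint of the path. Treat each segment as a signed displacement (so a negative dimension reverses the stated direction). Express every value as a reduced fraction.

Apply edit: d3 := 2
  d5 = d1/4 + 4 + d2 = 199/10
  d6 = d3 + d4/4 = 17/4
  d7 = d2*5 = 75
  d8 = d6 - d3/2 = 13/4
  d9 = d2/5 = 3
Walk from origin (0, 0):
  seg 1: left by d9 = 3 → (-3, 0)
  seg 2: down by d9 = 3 → (-3, -3)
  seg 3: up by d8 = 13/4 → (-3, 1/4)
  seg 4: left by d9 = 3 → (-6, 1/4)
  seg 5: down by d8 = 13/4 → (-6, -3)
  seg 6: right by d8 = 13/4 → (-11/4, -3)
  seg 7: right by d4 = 9 → (25/4, -3)

d5 = 199/10
d6 = 17/4
d7 = 75
d8 = 13/4
d9 = 3
endpoint = (25/4, -3)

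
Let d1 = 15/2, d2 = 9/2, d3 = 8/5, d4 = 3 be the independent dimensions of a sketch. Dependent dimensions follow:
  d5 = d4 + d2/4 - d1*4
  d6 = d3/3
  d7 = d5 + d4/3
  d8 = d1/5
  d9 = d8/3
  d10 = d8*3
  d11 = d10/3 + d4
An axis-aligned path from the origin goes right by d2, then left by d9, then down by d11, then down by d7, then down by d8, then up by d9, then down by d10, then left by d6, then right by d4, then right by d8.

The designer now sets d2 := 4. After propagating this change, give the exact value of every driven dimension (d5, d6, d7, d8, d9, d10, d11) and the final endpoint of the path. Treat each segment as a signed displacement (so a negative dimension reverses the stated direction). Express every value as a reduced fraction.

d5 = -26
d6 = 8/15
d7 = -25
d8 = 3/2
d9 = 1/2
d10 = 9/2
d11 = 9/2
endpoint = (112/15, 15)

Apply edit: d2 := 4
  d5 = d4 + d2/4 - d1*4 = -26
  d6 = d3/3 = 8/15
  d7 = d5 + d4/3 = -25
  d8 = d1/5 = 3/2
  d9 = d8/3 = 1/2
  d10 = d8*3 = 9/2
  d11 = d10/3 + d4 = 9/2
Walk from origin (0, 0):
  seg 1: right by d2 = 4 → (4, 0)
  seg 2: left by d9 = 1/2 → (7/2, 0)
  seg 3: down by d11 = 9/2 → (7/2, -9/2)
  seg 4: down by d7 = -25 → (7/2, 41/2)
  seg 5: down by d8 = 3/2 → (7/2, 19)
  seg 6: up by d9 = 1/2 → (7/2, 39/2)
  seg 7: down by d10 = 9/2 → (7/2, 15)
  seg 8: left by d6 = 8/15 → (89/30, 15)
  seg 9: right by d4 = 3 → (179/30, 15)
  seg 10: right by d8 = 3/2 → (112/15, 15)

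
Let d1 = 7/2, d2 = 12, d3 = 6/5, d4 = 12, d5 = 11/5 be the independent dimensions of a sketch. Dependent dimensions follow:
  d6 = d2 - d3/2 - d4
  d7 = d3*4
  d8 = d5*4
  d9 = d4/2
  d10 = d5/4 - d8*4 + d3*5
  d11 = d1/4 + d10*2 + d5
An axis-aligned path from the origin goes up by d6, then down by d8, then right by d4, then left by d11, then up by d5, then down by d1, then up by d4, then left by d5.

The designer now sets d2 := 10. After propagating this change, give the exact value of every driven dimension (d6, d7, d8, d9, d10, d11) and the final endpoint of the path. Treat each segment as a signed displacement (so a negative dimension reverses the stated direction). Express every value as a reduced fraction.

d6 = -13/5
d7 = 24/5
d8 = 44/5
d9 = 6
d10 = -573/20
d11 = -2169/40
endpoint = (2561/40, -7/10)

Apply edit: d2 := 10
  d6 = d2 - d3/2 - d4 = -13/5
  d7 = d3*4 = 24/5
  d8 = d5*4 = 44/5
  d9 = d4/2 = 6
  d10 = d5/4 - d8*4 + d3*5 = -573/20
  d11 = d1/4 + d10*2 + d5 = -2169/40
Walk from origin (0, 0):
  seg 1: up by d6 = -13/5 → (0, -13/5)
  seg 2: down by d8 = 44/5 → (0, -57/5)
  seg 3: right by d4 = 12 → (12, -57/5)
  seg 4: left by d11 = -2169/40 → (2649/40, -57/5)
  seg 5: up by d5 = 11/5 → (2649/40, -46/5)
  seg 6: down by d1 = 7/2 → (2649/40, -127/10)
  seg 7: up by d4 = 12 → (2649/40, -7/10)
  seg 8: left by d5 = 11/5 → (2561/40, -7/10)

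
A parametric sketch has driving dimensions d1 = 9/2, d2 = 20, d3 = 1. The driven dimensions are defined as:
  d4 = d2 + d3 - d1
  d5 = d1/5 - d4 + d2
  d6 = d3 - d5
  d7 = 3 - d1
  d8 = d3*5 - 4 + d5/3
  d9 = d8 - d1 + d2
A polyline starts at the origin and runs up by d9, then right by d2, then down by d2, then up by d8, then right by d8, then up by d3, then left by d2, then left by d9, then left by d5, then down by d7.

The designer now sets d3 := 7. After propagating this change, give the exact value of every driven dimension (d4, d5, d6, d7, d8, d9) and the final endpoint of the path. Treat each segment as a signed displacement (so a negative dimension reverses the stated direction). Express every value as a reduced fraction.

Apply edit: d3 := 7
  d4 = d2 + d3 - d1 = 45/2
  d5 = d1/5 - d4 + d2 = -8/5
  d6 = d3 - d5 = 43/5
  d7 = 3 - d1 = -3/2
  d8 = d3*5 - 4 + d5/3 = 457/15
  d9 = d8 - d1 + d2 = 1379/30
Walk from origin (0, 0):
  seg 1: up by d9 = 1379/30 → (0, 1379/30)
  seg 2: right by d2 = 20 → (20, 1379/30)
  seg 3: down by d2 = 20 → (20, 779/30)
  seg 4: up by d8 = 457/15 → (20, 1693/30)
  seg 5: right by d8 = 457/15 → (757/15, 1693/30)
  seg 6: up by d3 = 7 → (757/15, 1903/30)
  seg 7: left by d2 = 20 → (457/15, 1903/30)
  seg 8: left by d9 = 1379/30 → (-31/2, 1903/30)
  seg 9: left by d5 = -8/5 → (-139/10, 1903/30)
  seg 10: down by d7 = -3/2 → (-139/10, 974/15)

d4 = 45/2
d5 = -8/5
d6 = 43/5
d7 = -3/2
d8 = 457/15
d9 = 1379/30
endpoint = (-139/10, 974/15)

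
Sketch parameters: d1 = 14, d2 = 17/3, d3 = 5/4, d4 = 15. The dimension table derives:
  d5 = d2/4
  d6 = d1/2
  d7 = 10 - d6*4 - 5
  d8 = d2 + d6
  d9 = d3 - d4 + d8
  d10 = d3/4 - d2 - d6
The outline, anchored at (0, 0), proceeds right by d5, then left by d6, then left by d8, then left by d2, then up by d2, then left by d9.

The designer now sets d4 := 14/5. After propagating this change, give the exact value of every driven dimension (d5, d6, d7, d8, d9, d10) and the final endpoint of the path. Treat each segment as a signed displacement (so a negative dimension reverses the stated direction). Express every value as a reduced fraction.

Apply edit: d4 := 14/5
  d5 = d2/4 = 17/12
  d6 = d1/2 = 7
  d7 = 10 - d6*4 - 5 = -23
  d8 = d2 + d6 = 38/3
  d9 = d3 - d4 + d8 = 667/60
  d10 = d3/4 - d2 - d6 = -593/48
Walk from origin (0, 0):
  seg 1: right by d5 = 17/12 → (17/12, 0)
  seg 2: left by d6 = 7 → (-67/12, 0)
  seg 3: left by d8 = 38/3 → (-73/4, 0)
  seg 4: left by d2 = 17/3 → (-287/12, 0)
  seg 5: up by d2 = 17/3 → (-287/12, 17/3)
  seg 6: left by d9 = 667/60 → (-1051/30, 17/3)

d5 = 17/12
d6 = 7
d7 = -23
d8 = 38/3
d9 = 667/60
d10 = -593/48
endpoint = (-1051/30, 17/3)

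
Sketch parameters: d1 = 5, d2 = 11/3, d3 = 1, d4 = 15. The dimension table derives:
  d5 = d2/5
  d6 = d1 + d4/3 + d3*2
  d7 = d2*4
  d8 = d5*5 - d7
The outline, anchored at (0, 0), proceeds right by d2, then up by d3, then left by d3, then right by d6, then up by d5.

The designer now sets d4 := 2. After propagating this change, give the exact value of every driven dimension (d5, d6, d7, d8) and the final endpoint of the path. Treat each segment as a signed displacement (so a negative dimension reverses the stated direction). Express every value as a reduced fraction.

Apply edit: d4 := 2
  d5 = d2/5 = 11/15
  d6 = d1 + d4/3 + d3*2 = 23/3
  d7 = d2*4 = 44/3
  d8 = d5*5 - d7 = -11
Walk from origin (0, 0):
  seg 1: right by d2 = 11/3 → (11/3, 0)
  seg 2: up by d3 = 1 → (11/3, 1)
  seg 3: left by d3 = 1 → (8/3, 1)
  seg 4: right by d6 = 23/3 → (31/3, 1)
  seg 5: up by d5 = 11/15 → (31/3, 26/15)

d5 = 11/15
d6 = 23/3
d7 = 44/3
d8 = -11
endpoint = (31/3, 26/15)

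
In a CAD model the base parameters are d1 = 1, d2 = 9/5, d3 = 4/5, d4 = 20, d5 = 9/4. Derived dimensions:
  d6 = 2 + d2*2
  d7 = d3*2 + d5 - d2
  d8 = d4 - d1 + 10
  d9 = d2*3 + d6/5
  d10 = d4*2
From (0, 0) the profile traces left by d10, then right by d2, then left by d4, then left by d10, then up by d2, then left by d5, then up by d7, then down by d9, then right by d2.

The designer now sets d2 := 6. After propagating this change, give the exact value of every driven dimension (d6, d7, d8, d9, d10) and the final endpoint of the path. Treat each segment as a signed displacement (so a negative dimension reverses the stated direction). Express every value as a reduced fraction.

d6 = 14
d7 = -43/20
d8 = 29
d9 = 104/5
d10 = 40
endpoint = (-361/4, -339/20)

Apply edit: d2 := 6
  d6 = 2 + d2*2 = 14
  d7 = d3*2 + d5 - d2 = -43/20
  d8 = d4 - d1 + 10 = 29
  d9 = d2*3 + d6/5 = 104/5
  d10 = d4*2 = 40
Walk from origin (0, 0):
  seg 1: left by d10 = 40 → (-40, 0)
  seg 2: right by d2 = 6 → (-34, 0)
  seg 3: left by d4 = 20 → (-54, 0)
  seg 4: left by d10 = 40 → (-94, 0)
  seg 5: up by d2 = 6 → (-94, 6)
  seg 6: left by d5 = 9/4 → (-385/4, 6)
  seg 7: up by d7 = -43/20 → (-385/4, 77/20)
  seg 8: down by d9 = 104/5 → (-385/4, -339/20)
  seg 9: right by d2 = 6 → (-361/4, -339/20)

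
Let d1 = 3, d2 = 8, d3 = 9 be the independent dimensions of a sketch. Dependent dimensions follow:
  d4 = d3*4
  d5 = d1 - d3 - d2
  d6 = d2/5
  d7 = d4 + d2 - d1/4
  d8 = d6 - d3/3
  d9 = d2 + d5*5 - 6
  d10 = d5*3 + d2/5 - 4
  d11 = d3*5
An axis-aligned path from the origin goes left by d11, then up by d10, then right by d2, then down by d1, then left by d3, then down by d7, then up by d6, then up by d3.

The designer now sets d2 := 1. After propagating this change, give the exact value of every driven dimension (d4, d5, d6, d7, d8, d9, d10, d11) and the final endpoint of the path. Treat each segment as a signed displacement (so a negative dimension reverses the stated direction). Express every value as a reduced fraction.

d4 = 36
d5 = -7
d6 = 1/5
d7 = 145/4
d8 = -14/5
d9 = -40
d10 = -124/5
d11 = 45
endpoint = (-53, -1097/20)

Apply edit: d2 := 1
  d4 = d3*4 = 36
  d5 = d1 - d3 - d2 = -7
  d6 = d2/5 = 1/5
  d7 = d4 + d2 - d1/4 = 145/4
  d8 = d6 - d3/3 = -14/5
  d9 = d2 + d5*5 - 6 = -40
  d10 = d5*3 + d2/5 - 4 = -124/5
  d11 = d3*5 = 45
Walk from origin (0, 0):
  seg 1: left by d11 = 45 → (-45, 0)
  seg 2: up by d10 = -124/5 → (-45, -124/5)
  seg 3: right by d2 = 1 → (-44, -124/5)
  seg 4: down by d1 = 3 → (-44, -139/5)
  seg 5: left by d3 = 9 → (-53, -139/5)
  seg 6: down by d7 = 145/4 → (-53, -1281/20)
  seg 7: up by d6 = 1/5 → (-53, -1277/20)
  seg 8: up by d3 = 9 → (-53, -1097/20)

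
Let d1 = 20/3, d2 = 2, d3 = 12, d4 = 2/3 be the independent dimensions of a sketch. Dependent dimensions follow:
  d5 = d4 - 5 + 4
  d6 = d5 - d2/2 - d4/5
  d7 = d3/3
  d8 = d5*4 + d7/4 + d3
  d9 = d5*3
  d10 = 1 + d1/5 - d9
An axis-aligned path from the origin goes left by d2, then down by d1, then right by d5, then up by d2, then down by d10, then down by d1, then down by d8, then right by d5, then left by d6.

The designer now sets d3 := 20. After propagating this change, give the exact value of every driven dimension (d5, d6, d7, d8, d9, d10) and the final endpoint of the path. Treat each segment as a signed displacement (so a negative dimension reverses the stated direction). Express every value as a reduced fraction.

Apply edit: d3 := 20
  d5 = d4 - 5 + 4 = -1/3
  d6 = d5 - d2/2 - d4/5 = -22/15
  d7 = d3/3 = 20/3
  d8 = d5*4 + d7/4 + d3 = 61/3
  d9 = d5*3 = -1
  d10 = 1 + d1/5 - d9 = 10/3
Walk from origin (0, 0):
  seg 1: left by d2 = 2 → (-2, 0)
  seg 2: down by d1 = 20/3 → (-2, -20/3)
  seg 3: right by d5 = -1/3 → (-7/3, -20/3)
  seg 4: up by d2 = 2 → (-7/3, -14/3)
  seg 5: down by d10 = 10/3 → (-7/3, -8)
  seg 6: down by d1 = 20/3 → (-7/3, -44/3)
  seg 7: down by d8 = 61/3 → (-7/3, -35)
  seg 8: right by d5 = -1/3 → (-8/3, -35)
  seg 9: left by d6 = -22/15 → (-6/5, -35)

d5 = -1/3
d6 = -22/15
d7 = 20/3
d8 = 61/3
d9 = -1
d10 = 10/3
endpoint = (-6/5, -35)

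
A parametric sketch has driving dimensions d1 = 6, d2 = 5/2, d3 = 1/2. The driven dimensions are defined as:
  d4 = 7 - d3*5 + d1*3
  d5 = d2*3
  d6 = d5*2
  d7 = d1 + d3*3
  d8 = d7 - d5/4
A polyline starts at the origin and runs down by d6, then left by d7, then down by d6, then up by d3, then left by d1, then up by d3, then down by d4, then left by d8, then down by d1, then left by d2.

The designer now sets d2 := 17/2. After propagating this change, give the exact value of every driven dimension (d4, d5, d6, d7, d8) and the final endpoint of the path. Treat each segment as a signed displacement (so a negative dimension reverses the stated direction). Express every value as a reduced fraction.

Apply edit: d2 := 17/2
  d4 = 7 - d3*5 + d1*3 = 45/2
  d5 = d2*3 = 51/2
  d6 = d5*2 = 51
  d7 = d1 + d3*3 = 15/2
  d8 = d7 - d5/4 = 9/8
Walk from origin (0, 0):
  seg 1: down by d6 = 51 → (0, -51)
  seg 2: left by d7 = 15/2 → (-15/2, -51)
  seg 3: down by d6 = 51 → (-15/2, -102)
  seg 4: up by d3 = 1/2 → (-15/2, -203/2)
  seg 5: left by d1 = 6 → (-27/2, -203/2)
  seg 6: up by d3 = 1/2 → (-27/2, -101)
  seg 7: down by d4 = 45/2 → (-27/2, -247/2)
  seg 8: left by d8 = 9/8 → (-117/8, -247/2)
  seg 9: down by d1 = 6 → (-117/8, -259/2)
  seg 10: left by d2 = 17/2 → (-185/8, -259/2)

d4 = 45/2
d5 = 51/2
d6 = 51
d7 = 15/2
d8 = 9/8
endpoint = (-185/8, -259/2)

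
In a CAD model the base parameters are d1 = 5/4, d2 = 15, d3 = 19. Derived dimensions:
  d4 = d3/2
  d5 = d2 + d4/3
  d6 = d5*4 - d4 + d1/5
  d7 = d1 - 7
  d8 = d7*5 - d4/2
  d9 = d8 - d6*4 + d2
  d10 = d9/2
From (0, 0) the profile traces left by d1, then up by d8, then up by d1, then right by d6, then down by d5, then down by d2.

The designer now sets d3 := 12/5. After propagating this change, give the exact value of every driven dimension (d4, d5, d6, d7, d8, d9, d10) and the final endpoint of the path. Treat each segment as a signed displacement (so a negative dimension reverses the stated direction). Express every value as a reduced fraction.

Apply edit: d3 := 12/5
  d4 = d3/2 = 6/5
  d5 = d2 + d4/3 = 77/5
  d6 = d5*4 - d4 + d1/5 = 1213/20
  d7 = d1 - 7 = -23/4
  d8 = d7*5 - d4/2 = -587/20
  d9 = d8 - d6*4 + d2 = -5139/20
  d10 = d9/2 = -5139/40
Walk from origin (0, 0):
  seg 1: left by d1 = 5/4 → (-5/4, 0)
  seg 2: up by d8 = -587/20 → (-5/4, -587/20)
  seg 3: up by d1 = 5/4 → (-5/4, -281/10)
  seg 4: right by d6 = 1213/20 → (297/5, -281/10)
  seg 5: down by d5 = 77/5 → (297/5, -87/2)
  seg 6: down by d2 = 15 → (297/5, -117/2)

d4 = 6/5
d5 = 77/5
d6 = 1213/20
d7 = -23/4
d8 = -587/20
d9 = -5139/20
d10 = -5139/40
endpoint = (297/5, -117/2)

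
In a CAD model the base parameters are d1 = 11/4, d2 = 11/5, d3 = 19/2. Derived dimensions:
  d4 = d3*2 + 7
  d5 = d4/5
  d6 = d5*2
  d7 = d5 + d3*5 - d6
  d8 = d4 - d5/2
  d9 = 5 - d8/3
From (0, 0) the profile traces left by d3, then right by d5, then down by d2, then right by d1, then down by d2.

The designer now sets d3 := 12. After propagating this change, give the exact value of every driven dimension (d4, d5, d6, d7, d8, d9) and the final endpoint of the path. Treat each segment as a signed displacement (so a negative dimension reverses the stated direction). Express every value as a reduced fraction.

d4 = 31
d5 = 31/5
d6 = 62/5
d7 = 269/5
d8 = 279/10
d9 = -43/10
endpoint = (-61/20, -22/5)

Apply edit: d3 := 12
  d4 = d3*2 + 7 = 31
  d5 = d4/5 = 31/5
  d6 = d5*2 = 62/5
  d7 = d5 + d3*5 - d6 = 269/5
  d8 = d4 - d5/2 = 279/10
  d9 = 5 - d8/3 = -43/10
Walk from origin (0, 0):
  seg 1: left by d3 = 12 → (-12, 0)
  seg 2: right by d5 = 31/5 → (-29/5, 0)
  seg 3: down by d2 = 11/5 → (-29/5, -11/5)
  seg 4: right by d1 = 11/4 → (-61/20, -11/5)
  seg 5: down by d2 = 11/5 → (-61/20, -22/5)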